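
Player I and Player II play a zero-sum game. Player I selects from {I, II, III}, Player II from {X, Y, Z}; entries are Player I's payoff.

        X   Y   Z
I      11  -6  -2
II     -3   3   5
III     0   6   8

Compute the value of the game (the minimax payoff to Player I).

66/23

Row minima: I → -6, II → -3, III → 0; maximin = 0.
Column maxima: X → 11, Y → 6, Z → 8; minimax = 6.
0 ≠ 6, so there is no saddle point; optimal play is mixed.
II is strictly dominated by III, so Player I never plays it.
Z is strictly dominated by Y (it gives Player I strictly more in every row), so Player II never plays it.
On the remaining 2×2 (I, III vs X, Y):
Let Player I play I with probability p. Expected payoff against X: 11p + 0(1−p) = 11p; against Y: (-6)p + 6(1−p) = −12p + 6.
Setting these equal: 11p = −12p + 6 ⇒ 23p = 6 ⇒ p = 6/23, and the value is (11)·(6/23) = 66/23.
For Player II: with q = P(X), equating I's and III's payoffs gives 17q − 6 = −6q + 6 ⇒ q = 12/23.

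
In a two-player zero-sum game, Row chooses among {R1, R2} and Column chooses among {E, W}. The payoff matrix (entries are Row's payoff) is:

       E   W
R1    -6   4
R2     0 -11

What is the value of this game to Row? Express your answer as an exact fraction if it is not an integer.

-22/7

Row minima: R1 → -6, R2 → -11; maximin = -6.
Column maxima: E → 0, W → 4; minimax = 0.
-6 ≠ 0, so there is no saddle point; optimal play is mixed.
Let Row play R1 with probability p. Expected payoff against E: (-6)p + 0(1−p) = −6p; against W: 4p + (-11)(1−p) = 15p − 11.
Setting these equal: −6p = 15p − 11 ⇒ −21p = -11 ⇒ p = 11/21, and the value is (-6)·(11/21) = -22/7.
For Column: with q = P(E), equating R1's and R2's payoffs gives −10q + 4 = 11q − 11 ⇒ q = 5/7.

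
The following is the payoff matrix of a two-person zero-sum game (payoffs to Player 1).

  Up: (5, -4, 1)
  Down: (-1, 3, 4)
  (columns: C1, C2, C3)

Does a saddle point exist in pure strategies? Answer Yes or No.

No

Row minima: Up → -4, Down → -1; maximin = -1.
Column maxima: C1 → 5, C2 → 3, C3 → 4; minimax = 3.
-1 ≠ 3, so no pure-strategy equilibrium exists.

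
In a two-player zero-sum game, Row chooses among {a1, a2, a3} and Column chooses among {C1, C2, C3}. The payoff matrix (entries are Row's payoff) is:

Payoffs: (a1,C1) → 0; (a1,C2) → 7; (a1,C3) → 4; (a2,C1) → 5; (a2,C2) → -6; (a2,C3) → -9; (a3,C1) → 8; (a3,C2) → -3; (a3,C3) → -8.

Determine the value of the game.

Row minima: a1 → 0, a2 → -9, a3 → -8; maximin = 0.
Column maxima: C1 → 8, C2 → 7, C3 → 4; minimax = 4.
0 ≠ 4, so there is no saddle point; optimal play is mixed.
a2 is strictly dominated by a3, so Row never plays it.
C2 is strictly dominated by C3 (it gives Row strictly more in every row), so Column never plays it.
On the remaining 2×2 (a1, a3 vs C1, C3):
Let Row play a1 with probability p. Expected payoff against C1: 0p + 8(1−p) = −8p + 8; against C3: 4p + (-8)(1−p) = 12p − 8.
Setting these equal: −8p + 8 = 12p − 8 ⇒ −20p = -16 ⇒ p = 4/5, and the value is (-8)·(4/5) + 8 = 8/5.
For Column: with q = P(C1), equating a1's and a3's payoffs gives −4q + 4 = 16q − 8 ⇒ q = 3/5.

8/5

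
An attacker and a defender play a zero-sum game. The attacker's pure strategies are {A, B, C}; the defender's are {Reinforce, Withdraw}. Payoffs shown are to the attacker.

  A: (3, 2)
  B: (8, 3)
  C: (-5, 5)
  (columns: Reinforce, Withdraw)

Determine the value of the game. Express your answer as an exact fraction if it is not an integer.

11/3

Row minima: A → 2, B → 3, C → -5; maximin = 3.
Column maxima: Reinforce → 8, Withdraw → 5; minimax = 5.
3 ≠ 5, so there is no saddle point; optimal play is mixed.
A is strictly dominated by B, so the attacker never plays it.
On the remaining 2×2 (B, C vs Reinforce, Withdraw):
Let the attacker play B with probability p. Expected payoff against Reinforce: 8p + (-5)(1−p) = 13p − 5; against Withdraw: 3p + 5(1−p) = −2p + 5.
Setting these equal: 13p − 5 = −2p + 5 ⇒ 15p = 10 ⇒ p = 2/3, and the value is (13)·(2/3) − 5 = 11/3.
For the defender: with q = P(Reinforce), equating B's and C's payoffs gives 5q + 3 = −10q + 5 ⇒ q = 2/15.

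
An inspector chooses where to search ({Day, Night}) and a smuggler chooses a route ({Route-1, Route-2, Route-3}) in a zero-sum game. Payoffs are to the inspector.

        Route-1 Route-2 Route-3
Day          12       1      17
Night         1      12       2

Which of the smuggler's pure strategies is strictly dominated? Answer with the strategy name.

Route-1 holds the inspector's payoff strictly below Route-3 in every row: 12 < 17, 1 < 2.
So Route-3 is strictly dominated for the smuggler.

Route-3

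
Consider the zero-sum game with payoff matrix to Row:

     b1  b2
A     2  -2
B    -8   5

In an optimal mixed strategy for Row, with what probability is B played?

4/17

Row minima: A → -2, B → -8; maximin = -2.
Column maxima: b1 → 2, b2 → 5; minimax = 2.
-2 ≠ 2, so there is no saddle point; optimal play is mixed.
Let Row play A with probability p. Expected payoff against b1: 2p + (-8)(1−p) = 10p − 8; against b2: (-2)p + 5(1−p) = −7p + 5.
Setting these equal: 10p − 8 = −7p + 5 ⇒ 17p = 13 ⇒ p = 13/17, and the value is (10)·(13/17) − 8 = -6/17.
For Column: with q = P(b1), equating A's and B's payoffs gives 4q − 2 = −13q + 5 ⇒ q = 7/17.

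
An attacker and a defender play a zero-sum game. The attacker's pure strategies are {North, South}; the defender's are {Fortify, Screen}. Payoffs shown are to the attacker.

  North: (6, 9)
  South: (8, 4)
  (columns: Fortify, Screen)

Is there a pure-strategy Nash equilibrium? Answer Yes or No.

No

Row minima: North → 6, South → 4; maximin = 6.
Column maxima: Fortify → 8, Screen → 9; minimax = 8.
6 ≠ 8, so no pure-strategy equilibrium exists.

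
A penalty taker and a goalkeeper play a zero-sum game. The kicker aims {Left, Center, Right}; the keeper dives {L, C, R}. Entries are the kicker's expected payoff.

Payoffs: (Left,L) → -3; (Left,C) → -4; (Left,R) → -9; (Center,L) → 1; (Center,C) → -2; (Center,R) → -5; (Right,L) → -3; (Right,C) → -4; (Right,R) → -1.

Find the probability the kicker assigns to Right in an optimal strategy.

1/2

Row minima: Left → -9, Center → -5, Right → -4; maximin = -4.
Column maxima: L → 1, C → -2, R → -1; minimax = -2.
-4 ≠ -2, so there is no saddle point; optimal play is mixed.
Left is strictly dominated by Center, so the kicker never plays it.
L is strictly dominated by C (it gives the kicker strictly more in every row), so the keeper never plays it.
On the remaining 2×2 (Center, Right vs C, R):
Let the kicker play Center with probability p. Expected payoff against C: (-2)p + (-4)(1−p) = 2p − 4; against R: (-5)p + (-1)(1−p) = −4p − 1.
Setting these equal: 2p − 4 = −4p − 1 ⇒ 6p = 3 ⇒ p = 1/2, and the value is (2)·(1/2) − 4 = -3.
For the keeper: with q = P(C), equating Center's and Right's payoffs gives 3q − 5 = −3q − 1 ⇒ q = 2/3.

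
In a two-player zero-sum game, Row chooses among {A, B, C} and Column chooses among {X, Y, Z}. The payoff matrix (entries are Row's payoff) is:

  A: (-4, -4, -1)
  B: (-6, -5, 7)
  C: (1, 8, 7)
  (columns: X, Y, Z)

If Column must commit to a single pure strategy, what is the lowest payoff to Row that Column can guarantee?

1

Column maxima: X → 1, Y → 8, Z → 7.
The smallest of these is 1.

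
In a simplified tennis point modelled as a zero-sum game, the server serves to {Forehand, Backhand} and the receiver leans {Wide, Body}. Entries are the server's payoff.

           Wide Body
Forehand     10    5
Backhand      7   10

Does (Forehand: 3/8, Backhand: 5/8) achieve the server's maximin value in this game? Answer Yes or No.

Yes

Against Wide this mix gives (3/8)·10 + (5/8)·7 = 65/8.
Against Body this mix gives (3/8)·5 + (5/8)·10 = 65/8.
All of the receiver's active replies (Wide, Body) yield 65/8, and no column does worse for the server. The mix makes the receiver indifferent and guarantees 65/8, so it is optimal.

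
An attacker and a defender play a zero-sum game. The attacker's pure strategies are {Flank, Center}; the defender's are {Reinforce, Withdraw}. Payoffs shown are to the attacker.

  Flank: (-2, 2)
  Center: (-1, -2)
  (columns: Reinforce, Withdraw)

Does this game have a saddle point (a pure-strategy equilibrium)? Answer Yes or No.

No

Row minima: Flank → -2, Center → -2; maximin = -2.
Column maxima: Reinforce → -1, Withdraw → 2; minimax = -1.
-2 ≠ -1, so no pure-strategy equilibrium exists.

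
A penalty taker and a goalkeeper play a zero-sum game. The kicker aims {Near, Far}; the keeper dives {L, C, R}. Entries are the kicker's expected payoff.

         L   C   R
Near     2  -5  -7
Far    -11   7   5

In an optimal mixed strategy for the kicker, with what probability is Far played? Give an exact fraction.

9/25

Row minima: Near → -7, Far → -11; maximin = -7.
Column maxima: L → 2, C → 7, R → 5; minimax = 2.
-7 ≠ 2, so there is no saddle point; optimal play is mixed.
C is strictly dominated by R (it gives the kicker strictly more in every row), so the keeper never plays it.
On the remaining 2×2 (Near, Far vs L, R):
Let the kicker play Near with probability p. Expected payoff against L: 2p + (-11)(1−p) = 13p − 11; against R: (-7)p + 5(1−p) = −12p + 5.
Setting these equal: 13p − 11 = −12p + 5 ⇒ 25p = 16 ⇒ p = 16/25, and the value is (13)·(16/25) − 11 = -67/25.
For the keeper: with q = P(L), equating Near's and Far's payoffs gives 9q − 7 = −16q + 5 ⇒ q = 12/25.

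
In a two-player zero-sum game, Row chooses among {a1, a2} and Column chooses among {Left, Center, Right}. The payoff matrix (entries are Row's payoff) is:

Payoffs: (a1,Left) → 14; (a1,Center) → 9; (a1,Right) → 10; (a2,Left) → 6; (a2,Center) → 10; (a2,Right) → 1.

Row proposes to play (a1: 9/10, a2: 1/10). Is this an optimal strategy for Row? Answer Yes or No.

Yes

Against Left this mix gives (9/10)·14 + (1/10)·6 = 66/5.
Against Center this mix gives (9/10)·9 + (1/10)·10 = 91/10.
Against Right this mix gives (9/10)·10 + (1/10)·1 = 91/10.
All of Column's active replies (Center, Right) yield 91/10, and no column does worse for Row. The mix makes Column indifferent and guarantees 91/10, so it is optimal.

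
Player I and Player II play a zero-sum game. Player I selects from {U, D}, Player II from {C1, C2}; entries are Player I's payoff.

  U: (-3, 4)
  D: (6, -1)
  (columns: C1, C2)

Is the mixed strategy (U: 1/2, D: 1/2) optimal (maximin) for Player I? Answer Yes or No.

Against C1 this mix gives (1/2)·(-3) + (1/2)·6 = 3/2.
Against C2 this mix gives (1/2)·4 + (1/2)·(-1) = 3/2.
All of Player II's active replies (C1, C2) yield 3/2, and no column does worse for Player I. The mix makes Player II indifferent and guarantees 3/2, so it is optimal.

Yes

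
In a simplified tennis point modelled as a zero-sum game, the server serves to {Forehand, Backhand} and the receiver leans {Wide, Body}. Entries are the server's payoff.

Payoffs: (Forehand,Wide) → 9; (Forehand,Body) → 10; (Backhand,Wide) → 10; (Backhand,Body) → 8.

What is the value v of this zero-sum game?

Row minima: Forehand → 9, Backhand → 8; maximin = 9.
Column maxima: Wide → 10, Body → 10; minimax = 10.
9 ≠ 10, so there is no saddle point; optimal play is mixed.
Let the server play Forehand with probability p. Expected payoff against Wide: 9p + 10(1−p) = −p + 10; against Body: 10p + 8(1−p) = 2p + 8.
Setting these equal: −p + 10 = 2p + 8 ⇒ −3p = -2 ⇒ p = 2/3, and the value is (-1)·(2/3) + 10 = 28/3.
For the receiver: with q = P(Wide), equating Forehand's and Backhand's payoffs gives −q + 10 = 2q + 8 ⇒ q = 2/3.

28/3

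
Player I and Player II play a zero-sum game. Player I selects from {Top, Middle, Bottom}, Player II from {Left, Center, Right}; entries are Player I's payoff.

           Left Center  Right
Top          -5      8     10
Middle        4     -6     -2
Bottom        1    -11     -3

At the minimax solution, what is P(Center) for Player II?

9/23

Row minima: Top → -5, Middle → -6, Bottom → -11; maximin = -5.
Column maxima: Left → 4, Center → 8, Right → 10; minimax = 4.
-5 ≠ 4, so there is no saddle point; optimal play is mixed.
Bottom is strictly dominated by Middle, so Player I never plays it.
Right is strictly dominated by Center (it gives Player I strictly more in every row), so Player II never plays it.
On the remaining 2×2 (Top, Middle vs Left, Center):
Let Player I play Top with probability p. Expected payoff against Left: (-5)p + 4(1−p) = −9p + 4; against Center: 8p + (-6)(1−p) = 14p − 6.
Setting these equal: −9p + 4 = 14p − 6 ⇒ −23p = -10 ⇒ p = 10/23, and the value is (-9)·(10/23) + 4 = 2/23.
For Player II: with q = P(Left), equating Top's and Middle's payoffs gives −13q + 8 = 10q − 6 ⇒ q = 14/23.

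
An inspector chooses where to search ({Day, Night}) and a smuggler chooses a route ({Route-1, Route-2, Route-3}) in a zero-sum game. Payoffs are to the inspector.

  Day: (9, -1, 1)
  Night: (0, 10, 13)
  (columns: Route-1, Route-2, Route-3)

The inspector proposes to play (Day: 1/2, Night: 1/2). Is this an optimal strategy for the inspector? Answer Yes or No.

Against Route-1 this mix gives (1/2)·9 + (1/2)·0 = 9/2.
Against Route-2 this mix gives (1/2)·(-1) + (1/2)·10 = 9/2.
Against Route-3 this mix gives (1/2)·1 + (1/2)·13 = 7.
All of the smuggler's active replies (Route-1, Route-2) yield 9/2, and no column does worse for the inspector. The mix makes the smuggler indifferent and guarantees 9/2, so it is optimal.

Yes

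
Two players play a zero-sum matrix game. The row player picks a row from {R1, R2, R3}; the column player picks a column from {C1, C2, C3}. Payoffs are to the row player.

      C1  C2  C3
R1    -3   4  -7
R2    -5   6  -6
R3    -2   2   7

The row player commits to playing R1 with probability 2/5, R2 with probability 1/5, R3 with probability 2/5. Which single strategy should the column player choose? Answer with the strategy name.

If the column player plays C1, the row player's expected payoff is (2/5)·(-3) + (1/5)·(-5) + (2/5)·(-2) = -3.
If the column player plays C2, the row player's expected payoff is (2/5)·4 + (1/5)·6 + (2/5)·2 = 18/5.
If the column player plays C3, the row player's expected payoff is (2/5)·(-7) + (1/5)·(-6) + (2/5)·7 = -6/5.
The column player minimizes the row player's payoff; the smallest is -3, so the best response is C1.

C1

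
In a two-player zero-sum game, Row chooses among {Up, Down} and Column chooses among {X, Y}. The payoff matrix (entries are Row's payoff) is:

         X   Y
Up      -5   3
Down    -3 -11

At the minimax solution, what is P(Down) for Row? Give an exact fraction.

1/2

Row minima: Up → -5, Down → -11; maximin = -5.
Column maxima: X → -3, Y → 3; minimax = -3.
-5 ≠ -3, so there is no saddle point; optimal play is mixed.
Let Row play Up with probability p. Expected payoff against X: (-5)p + (-3)(1−p) = −2p − 3; against Y: 3p + (-11)(1−p) = 14p − 11.
Setting these equal: −2p − 3 = 14p − 11 ⇒ −16p = -8 ⇒ p = 1/2, and the value is (-2)·(1/2) − 3 = -4.
For Column: with q = P(X), equating Up's and Down's payoffs gives −8q + 3 = 8q − 11 ⇒ q = 7/8.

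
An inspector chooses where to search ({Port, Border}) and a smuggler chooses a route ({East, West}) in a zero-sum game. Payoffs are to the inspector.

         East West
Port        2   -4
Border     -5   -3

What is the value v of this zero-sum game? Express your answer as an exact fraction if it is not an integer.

-13/4

Row minima: Port → -4, Border → -5; maximin = -4.
Column maxima: East → 2, West → -3; minimax = -3.
-4 ≠ -3, so there is no saddle point; optimal play is mixed.
Let the inspector play Port with probability p. Expected payoff against East: 2p + (-5)(1−p) = 7p − 5; against West: (-4)p + (-3)(1−p) = −p − 3.
Setting these equal: 7p − 5 = −p − 3 ⇒ 8p = 2 ⇒ p = 1/4, and the value is (7)·(1/4) − 5 = -13/4.
For the smuggler: with q = P(East), equating Port's and Border's payoffs gives 6q − 4 = −2q − 3 ⇒ q = 1/8.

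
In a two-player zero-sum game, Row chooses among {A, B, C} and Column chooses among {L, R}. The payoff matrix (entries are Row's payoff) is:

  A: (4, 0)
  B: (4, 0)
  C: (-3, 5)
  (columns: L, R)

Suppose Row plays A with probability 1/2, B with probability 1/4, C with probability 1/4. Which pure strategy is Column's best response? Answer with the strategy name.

R

If Column plays L, Row's expected payoff is (1/2)·4 + (1/4)·4 + (1/4)·(-3) = 9/4.
If Column plays R, Row's expected payoff is (1/2)·0 + (1/4)·0 + (1/4)·5 = 5/4.
Column minimizes Row's payoff; the smallest is 5/4, so the best response is R.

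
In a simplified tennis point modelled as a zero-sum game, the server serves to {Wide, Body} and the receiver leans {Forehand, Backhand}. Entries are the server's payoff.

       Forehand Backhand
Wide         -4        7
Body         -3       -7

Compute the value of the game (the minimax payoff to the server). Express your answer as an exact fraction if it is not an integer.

-49/15

Row minima: Wide → -4, Body → -7; maximin = -4.
Column maxima: Forehand → -3, Backhand → 7; minimax = -3.
-4 ≠ -3, so there is no saddle point; optimal play is mixed.
Let the server play Wide with probability p. Expected payoff against Forehand: (-4)p + (-3)(1−p) = −p − 3; against Backhand: 7p + (-7)(1−p) = 14p − 7.
Setting these equal: −p − 3 = 14p − 7 ⇒ −15p = -4 ⇒ p = 4/15, and the value is (-1)·(4/15) − 3 = -49/15.
For the receiver: with q = P(Forehand), equating Wide's and Body's payoffs gives −11q + 7 = 4q − 7 ⇒ q = 14/15.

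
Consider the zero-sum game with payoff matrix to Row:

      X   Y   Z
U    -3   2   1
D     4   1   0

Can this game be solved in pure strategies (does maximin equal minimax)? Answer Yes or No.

No

Row minima: U → -3, D → 0; maximin = 0.
Column maxima: X → 4, Y → 2, Z → 1; minimax = 1.
0 ≠ 1, so no pure-strategy equilibrium exists.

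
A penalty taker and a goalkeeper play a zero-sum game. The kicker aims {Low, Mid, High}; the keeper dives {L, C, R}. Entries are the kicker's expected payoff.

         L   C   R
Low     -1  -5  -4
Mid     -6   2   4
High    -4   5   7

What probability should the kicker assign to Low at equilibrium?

9/13

Row minima: Low → -5, Mid → -6, High → -4; maximin = -4.
Column maxima: L → -1, C → 5, R → 7; minimax = -1.
-4 ≠ -1, so there is no saddle point; optimal play is mixed.
Mid is strictly dominated by High, so the kicker never plays it.
R is strictly dominated by C (it gives the kicker strictly more in every row), so the keeper never plays it.
On the remaining 2×2 (Low, High vs L, C):
Let the kicker play Low with probability p. Expected payoff against L: (-1)p + (-4)(1−p) = 3p − 4; against C: (-5)p + 5(1−p) = −10p + 5.
Setting these equal: 3p − 4 = −10p + 5 ⇒ 13p = 9 ⇒ p = 9/13, and the value is (3)·(9/13) − 4 = -25/13.
For the keeper: with q = P(L), equating Low's and High's payoffs gives 4q − 5 = −9q + 5 ⇒ q = 10/13.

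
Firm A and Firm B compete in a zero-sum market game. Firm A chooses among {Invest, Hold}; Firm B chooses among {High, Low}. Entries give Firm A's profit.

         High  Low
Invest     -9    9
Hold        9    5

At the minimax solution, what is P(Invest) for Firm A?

Row minima: Invest → -9, Hold → 5; maximin = 5.
Column maxima: High → 9, Low → 9; minimax = 9.
5 ≠ 9, so there is no saddle point; optimal play is mixed.
Let Firm A play Invest with probability p. Expected payoff against High: (-9)p + 9(1−p) = −18p + 9; against Low: 9p + 5(1−p) = 4p + 5.
Setting these equal: −18p + 9 = 4p + 5 ⇒ −22p = -4 ⇒ p = 2/11, and the value is (-18)·(2/11) + 9 = 63/11.
For Firm B: with q = P(High), equating Invest's and Hold's payoffs gives −18q + 9 = 4q + 5 ⇒ q = 2/11.

2/11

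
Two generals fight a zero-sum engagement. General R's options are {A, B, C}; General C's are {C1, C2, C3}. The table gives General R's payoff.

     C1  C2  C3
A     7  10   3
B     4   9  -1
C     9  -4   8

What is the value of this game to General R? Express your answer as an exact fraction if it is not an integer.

Row minima: A → 3, B → -1, C → -4; maximin = 3.
Column maxima: C1 → 9, C2 → 10, C3 → 8; minimax = 8.
3 ≠ 8, so there is no saddle point; optimal play is mixed.
B is strictly dominated by A, so General R never plays it.
C1 is strictly dominated by C3 (it gives General R strictly more in every row), so General C never plays it.
On the remaining 2×2 (A, C vs C2, C3):
Let General R play A with probability p. Expected payoff against C2: 10p + (-4)(1−p) = 14p − 4; against C3: 3p + 8(1−p) = −5p + 8.
Setting these equal: 14p − 4 = −5p + 8 ⇒ 19p = 12 ⇒ p = 12/19, and the value is (14)·(12/19) − 4 = 92/19.
For General C: with q = P(C2), equating A's and C's payoffs gives 7q + 3 = −12q + 8 ⇒ q = 5/19.

92/19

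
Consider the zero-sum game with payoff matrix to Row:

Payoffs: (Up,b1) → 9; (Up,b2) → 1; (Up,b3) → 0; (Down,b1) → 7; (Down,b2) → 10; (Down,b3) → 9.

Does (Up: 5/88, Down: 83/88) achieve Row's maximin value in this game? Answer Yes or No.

No

Against b1 this mix gives (5/88)·9 + (83/88)·7 = 313/44.
Against b2 this mix gives (5/88)·1 + (83/88)·10 = 835/88.
Against b3 this mix gives (5/88)·0 + (83/88)·9 = 747/88.
Column will play b1, holding Row to 313/44. Shifting weight toward the row that does better against b1 would raise this floor (the equalizing mix achieves 81/11 against both b1 and b3), so the proposed strategy is not optimal.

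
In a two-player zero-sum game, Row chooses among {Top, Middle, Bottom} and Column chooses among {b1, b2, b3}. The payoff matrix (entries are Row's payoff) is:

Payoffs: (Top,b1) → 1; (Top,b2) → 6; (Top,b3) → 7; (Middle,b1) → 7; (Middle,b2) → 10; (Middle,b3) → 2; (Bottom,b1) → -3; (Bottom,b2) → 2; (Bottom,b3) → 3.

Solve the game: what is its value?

47/11

Row minima: Top → 1, Middle → 2, Bottom → -3; maximin = 2.
Column maxima: b1 → 7, b2 → 10, b3 → 7; minimax = 7.
2 ≠ 7, so there is no saddle point; optimal play is mixed.
Bottom is strictly dominated by Top, so Row never plays it.
b2 is strictly dominated by b1 (it gives Row strictly more in every row), so Column never plays it.
On the remaining 2×2 (Top, Middle vs b1, b3):
Let Row play Top with probability p. Expected payoff against b1: 1p + 7(1−p) = −6p + 7; against b3: 7p + 2(1−p) = 5p + 2.
Setting these equal: −6p + 7 = 5p + 2 ⇒ −11p = -5 ⇒ p = 5/11, and the value is (-6)·(5/11) + 7 = 47/11.
For Column: with q = P(b1), equating Top's and Middle's payoffs gives −6q + 7 = 5q + 2 ⇒ q = 5/11.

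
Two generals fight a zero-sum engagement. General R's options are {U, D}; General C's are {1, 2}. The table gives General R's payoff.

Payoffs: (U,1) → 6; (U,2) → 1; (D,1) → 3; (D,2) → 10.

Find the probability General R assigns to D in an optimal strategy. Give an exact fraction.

5/12

Row minima: U → 1, D → 3; maximin = 3.
Column maxima: 1 → 6, 2 → 10; minimax = 6.
3 ≠ 6, so there is no saddle point; optimal play is mixed.
Let General R play U with probability p. Expected payoff against 1: 6p + 3(1−p) = 3p + 3; against 2: 1p + 10(1−p) = −9p + 10.
Setting these equal: 3p + 3 = −9p + 10 ⇒ 12p = 7 ⇒ p = 7/12, and the value is (3)·(7/12) + 3 = 19/4.
For General C: with q = P(1), equating U's and D's payoffs gives 5q + 1 = −7q + 10 ⇒ q = 3/4.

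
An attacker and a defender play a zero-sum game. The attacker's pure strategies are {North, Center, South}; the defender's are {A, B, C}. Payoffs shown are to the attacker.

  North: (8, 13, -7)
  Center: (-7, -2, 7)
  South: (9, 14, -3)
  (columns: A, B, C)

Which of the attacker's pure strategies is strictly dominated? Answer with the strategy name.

South gives a strictly higher payoff than North against every column: 9 > 8, 14 > 13, -3 > -7.
So North is strictly dominated and the attacker never plays it.

North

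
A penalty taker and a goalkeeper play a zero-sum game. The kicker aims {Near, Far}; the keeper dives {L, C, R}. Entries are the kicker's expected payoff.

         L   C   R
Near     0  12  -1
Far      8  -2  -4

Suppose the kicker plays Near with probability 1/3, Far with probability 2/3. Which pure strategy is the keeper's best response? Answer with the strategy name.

R

If the keeper plays L, the kicker's expected payoff is (1/3)·0 + (2/3)·8 = 16/3.
If the keeper plays C, the kicker's expected payoff is (1/3)·12 + (2/3)·(-2) = 8/3.
If the keeper plays R, the kicker's expected payoff is (1/3)·(-1) + (2/3)·(-4) = -3.
The keeper minimizes the kicker's payoff; the smallest is -3, so the best response is R.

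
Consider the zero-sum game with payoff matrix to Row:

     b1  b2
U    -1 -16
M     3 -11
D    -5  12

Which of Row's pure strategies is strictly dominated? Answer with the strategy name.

M gives a strictly higher payoff than U against every column: 3 > -1, -11 > -16.
So U is strictly dominated and Row never plays it.

U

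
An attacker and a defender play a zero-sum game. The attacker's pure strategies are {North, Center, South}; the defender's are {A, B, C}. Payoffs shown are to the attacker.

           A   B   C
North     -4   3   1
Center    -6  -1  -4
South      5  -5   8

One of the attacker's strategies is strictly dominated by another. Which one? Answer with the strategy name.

Center

North gives a strictly higher payoff than Center against every column: -4 > -6, 3 > -1, 1 > -4.
So Center is strictly dominated and the attacker never plays it.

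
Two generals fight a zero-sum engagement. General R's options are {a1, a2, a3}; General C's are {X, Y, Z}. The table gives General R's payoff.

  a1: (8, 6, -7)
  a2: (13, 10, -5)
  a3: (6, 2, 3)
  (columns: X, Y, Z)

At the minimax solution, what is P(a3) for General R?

Row minima: a1 → -7, a2 → -5, a3 → 2; maximin = 2.
Column maxima: X → 13, Y → 10, Z → 3; minimax = 3.
2 ≠ 3, so there is no saddle point; optimal play is mixed.
a1 is strictly dominated by a2, so General R never plays it.
X is strictly dominated by Y (it gives General R strictly more in every row), so General C never plays it.
On the remaining 2×2 (a2, a3 vs Y, Z):
Let General R play a2 with probability p. Expected payoff against Y: 10p + 2(1−p) = 8p + 2; against Z: (-5)p + 3(1−p) = −8p + 3.
Setting these equal: 8p + 2 = −8p + 3 ⇒ 16p = 1 ⇒ p = 1/16, and the value is (8)·(1/16) + 2 = 5/2.
For General C: with q = P(Y), equating a2's and a3's payoffs gives 15q − 5 = −q + 3 ⇒ q = 1/2.

15/16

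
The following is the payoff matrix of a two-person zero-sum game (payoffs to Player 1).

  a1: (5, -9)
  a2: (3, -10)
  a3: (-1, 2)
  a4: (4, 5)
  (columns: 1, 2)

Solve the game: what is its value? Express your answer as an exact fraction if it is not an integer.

Row minima: a1 → -9, a2 → -10, a3 → -1, a4 → 4; maximin = 4.
Column maxima: 1 → 5, 2 → 5; minimax = 5.
4 ≠ 5, so there is no saddle point; optimal play is mixed.
a2 is strictly dominated by a1, so Player 1 never plays it.
a3 is strictly dominated by a4, so Player 1 never plays it.
On the remaining 2×2 (a1, a4 vs 1, 2):
Let Player 1 play a1 with probability p. Expected payoff against 1: 5p + 4(1−p) = p + 4; against 2: (-9)p + 5(1−p) = −14p + 5.
Setting these equal: p + 4 = −14p + 5 ⇒ 15p = 1 ⇒ p = 1/15, and the value is (1)·(1/15) + 4 = 61/15.
For Player 2: with q = P(1), equating a1's and a4's payoffs gives 14q − 9 = −q + 5 ⇒ q = 14/15.

61/15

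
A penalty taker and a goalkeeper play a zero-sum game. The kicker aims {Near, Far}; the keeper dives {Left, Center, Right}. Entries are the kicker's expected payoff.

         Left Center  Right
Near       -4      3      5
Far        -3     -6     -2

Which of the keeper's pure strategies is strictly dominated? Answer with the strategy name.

Right

Left holds the kicker's payoff strictly below Right in every row: -4 < 5, -3 < -2.
So Right is strictly dominated for the keeper.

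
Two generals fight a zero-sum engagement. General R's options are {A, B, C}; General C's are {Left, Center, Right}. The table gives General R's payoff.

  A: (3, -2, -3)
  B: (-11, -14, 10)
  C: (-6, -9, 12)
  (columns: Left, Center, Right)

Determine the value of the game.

-51/22

Row minima: A → -3, B → -14, C → -9; maximin = -3.
Column maxima: Left → 3, Center → -2, Right → 12; minimax = -2.
-3 ≠ -2, so there is no saddle point; optimal play is mixed.
B is strictly dominated by C, so General R never plays it.
Left is strictly dominated by Center (it gives General R strictly more in every row), so General C never plays it.
On the remaining 2×2 (A, C vs Center, Right):
Let General R play A with probability p. Expected payoff against Center: (-2)p + (-9)(1−p) = 7p − 9; against Right: (-3)p + 12(1−p) = −15p + 12.
Setting these equal: 7p − 9 = −15p + 12 ⇒ 22p = 21 ⇒ p = 21/22, and the value is (7)·(21/22) − 9 = -51/22.
For General C: with q = P(Center), equating A's and C's payoffs gives q − 3 = −21q + 12 ⇒ q = 15/22.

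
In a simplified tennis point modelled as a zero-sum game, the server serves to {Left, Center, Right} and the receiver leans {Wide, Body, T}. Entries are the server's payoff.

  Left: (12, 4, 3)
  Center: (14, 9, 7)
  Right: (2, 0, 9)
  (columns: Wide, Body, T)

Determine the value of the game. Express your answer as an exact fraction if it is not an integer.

Row minima: Left → 3, Center → 7, Right → 0; maximin = 7.
Column maxima: Wide → 14, Body → 9, T → 9; minimax = 9.
7 ≠ 9, so there is no saddle point; optimal play is mixed.
Left is strictly dominated by Center, so the server never plays it.
Wide is strictly dominated by Body (it gives the server strictly more in every row), so the receiver never plays it.
On the remaining 2×2 (Center, Right vs Body, T):
Let the server play Center with probability p. Expected payoff against Body: 9p + 0(1−p) = 9p; against T: 7p + 9(1−p) = −2p + 9.
Setting these equal: 9p = −2p + 9 ⇒ 11p = 9 ⇒ p = 9/11, and the value is (9)·(9/11) = 81/11.
For the receiver: with q = P(Body), equating Center's and Right's payoffs gives 2q + 7 = −9q + 9 ⇒ q = 2/11.

81/11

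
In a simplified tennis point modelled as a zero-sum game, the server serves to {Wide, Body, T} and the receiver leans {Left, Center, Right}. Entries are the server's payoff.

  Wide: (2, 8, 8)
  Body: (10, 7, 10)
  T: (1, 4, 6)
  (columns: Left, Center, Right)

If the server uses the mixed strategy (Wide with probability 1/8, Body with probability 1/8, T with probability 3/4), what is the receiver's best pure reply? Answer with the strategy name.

If the receiver plays Left, the server's expected payoff is (1/8)·2 + (1/8)·10 + (3/4)·1 = 9/4.
If the receiver plays Center, the server's expected payoff is (1/8)·8 + (1/8)·7 + (3/4)·4 = 39/8.
If the receiver plays Right, the server's expected payoff is (1/8)·8 + (1/8)·10 + (3/4)·6 = 27/4.
The receiver minimizes the server's payoff; the smallest is 9/4, so the best response is Left.

Left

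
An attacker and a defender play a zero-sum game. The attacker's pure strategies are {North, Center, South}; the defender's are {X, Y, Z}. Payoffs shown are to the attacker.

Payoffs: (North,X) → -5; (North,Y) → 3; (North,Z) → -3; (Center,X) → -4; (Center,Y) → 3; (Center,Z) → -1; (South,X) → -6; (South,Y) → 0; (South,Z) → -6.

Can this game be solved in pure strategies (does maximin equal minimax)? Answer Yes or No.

Yes

Row minima: North → -5, Center → -4, South → -6; maximin = -4.
Column maxima: X → -4, Y → 3, Z → -1; minimax = -4.
maximin = minimax = -4, so a saddle point exists.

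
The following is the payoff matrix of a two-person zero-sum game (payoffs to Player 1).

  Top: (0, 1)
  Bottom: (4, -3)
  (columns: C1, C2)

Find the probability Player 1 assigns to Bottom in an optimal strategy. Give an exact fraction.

Row minima: Top → 0, Bottom → -3; maximin = 0.
Column maxima: C1 → 4, C2 → 1; minimax = 1.
0 ≠ 1, so there is no saddle point; optimal play is mixed.
Let Player 1 play Top with probability p. Expected payoff against C1: 0p + 4(1−p) = −4p + 4; against C2: 1p + (-3)(1−p) = 4p − 3.
Setting these equal: −4p + 4 = 4p − 3 ⇒ −8p = -7 ⇒ p = 7/8, and the value is (-4)·(7/8) + 4 = 1/2.
For Player 2: with q = P(C1), equating Top's and Bottom's payoffs gives −q + 1 = 7q − 3 ⇒ q = 1/2.

1/8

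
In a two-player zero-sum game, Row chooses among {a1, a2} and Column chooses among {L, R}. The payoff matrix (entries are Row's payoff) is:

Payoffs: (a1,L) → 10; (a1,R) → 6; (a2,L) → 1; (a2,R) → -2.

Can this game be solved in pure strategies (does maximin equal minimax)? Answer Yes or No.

Yes

Row minima: a1 → 6, a2 → -2; maximin = 6.
Column maxima: L → 10, R → 6; minimax = 6.
maximin = minimax = 6, so a saddle point exists.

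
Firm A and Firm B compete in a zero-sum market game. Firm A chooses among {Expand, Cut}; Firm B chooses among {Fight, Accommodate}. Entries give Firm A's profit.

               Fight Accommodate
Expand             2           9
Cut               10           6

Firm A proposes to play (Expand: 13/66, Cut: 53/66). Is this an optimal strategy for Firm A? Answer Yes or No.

No

Against Fight this mix gives (13/66)·2 + (53/66)·10 = 278/33.
Against Accommodate this mix gives (13/66)·9 + (53/66)·6 = 145/22.
Firm B will play Accommodate, holding Firm A to 145/22. Shifting weight toward the row that does better against Accommodate would raise this floor (the equalizing mix achieves 78/11 against both Accommodate and Fight), so the proposed strategy is not optimal.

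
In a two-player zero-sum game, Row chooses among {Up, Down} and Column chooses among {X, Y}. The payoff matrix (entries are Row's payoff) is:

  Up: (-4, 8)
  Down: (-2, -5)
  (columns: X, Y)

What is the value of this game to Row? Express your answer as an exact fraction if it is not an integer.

-12/5

Row minima: Up → -4, Down → -5; maximin = -4.
Column maxima: X → -2, Y → 8; minimax = -2.
-4 ≠ -2, so there is no saddle point; optimal play is mixed.
Let Row play Up with probability p. Expected payoff against X: (-4)p + (-2)(1−p) = −2p − 2; against Y: 8p + (-5)(1−p) = 13p − 5.
Setting these equal: −2p − 2 = 13p − 5 ⇒ −15p = -3 ⇒ p = 1/5, and the value is (-2)·(1/5) − 2 = -12/5.
For Column: with q = P(X), equating Up's and Down's payoffs gives −12q + 8 = 3q − 5 ⇒ q = 13/15.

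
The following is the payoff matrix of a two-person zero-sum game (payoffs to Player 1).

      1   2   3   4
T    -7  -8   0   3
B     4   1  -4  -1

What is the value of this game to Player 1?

-32/13

Row minima: T → -8, B → -4; maximin = -4.
Column maxima: 1 → 4, 2 → 1, 3 → 0, 4 → 3; minimax = 0.
-4 ≠ 0, so there is no saddle point; optimal play is mixed.
1 is strictly dominated by 2 (it gives Player 1 strictly more in every row), so Player 2 never plays it.
4 is strictly dominated by 3 (it gives Player 1 strictly more in every row), so Player 2 never plays it.
On the remaining 2×2 (T, B vs 2, 3):
Let Player 1 play T with probability p. Expected payoff against 2: (-8)p + 1(1−p) = −9p + 1; against 3: 0p + (-4)(1−p) = 4p − 4.
Setting these equal: −9p + 1 = 4p − 4 ⇒ −13p = -5 ⇒ p = 5/13, and the value is (-9)·(5/13) + 1 = -32/13.
For Player 2: with q = P(2), equating T's and B's payoffs gives −8q = 5q − 4 ⇒ q = 4/13.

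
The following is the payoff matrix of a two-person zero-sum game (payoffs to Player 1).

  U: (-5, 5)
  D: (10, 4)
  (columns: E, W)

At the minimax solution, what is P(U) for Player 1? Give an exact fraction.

3/8

Row minima: U → -5, D → 4; maximin = 4.
Column maxima: E → 10, W → 5; minimax = 5.
4 ≠ 5, so there is no saddle point; optimal play is mixed.
Let Player 1 play U with probability p. Expected payoff against E: (-5)p + 10(1−p) = −15p + 10; against W: 5p + 4(1−p) = p + 4.
Setting these equal: −15p + 10 = p + 4 ⇒ −16p = -6 ⇒ p = 3/8, and the value is (-15)·(3/8) + 10 = 35/8.
For Player 2: with q = P(E), equating U's and D's payoffs gives −10q + 5 = 6q + 4 ⇒ q = 1/16.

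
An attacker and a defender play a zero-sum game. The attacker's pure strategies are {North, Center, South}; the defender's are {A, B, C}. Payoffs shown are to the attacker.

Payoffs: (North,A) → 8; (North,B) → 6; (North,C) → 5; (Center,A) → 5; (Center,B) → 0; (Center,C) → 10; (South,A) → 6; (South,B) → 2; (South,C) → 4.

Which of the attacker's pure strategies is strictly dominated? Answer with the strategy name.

North gives a strictly higher payoff than South against every column: 8 > 6, 6 > 2, 5 > 4.
So South is strictly dominated and the attacker never plays it.

South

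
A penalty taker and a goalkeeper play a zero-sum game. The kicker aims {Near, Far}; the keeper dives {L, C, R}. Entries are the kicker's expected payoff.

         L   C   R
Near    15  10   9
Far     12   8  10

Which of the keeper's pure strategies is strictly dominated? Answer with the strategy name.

C holds the kicker's payoff strictly below L in every row: 10 < 15, 8 < 12.
So L is strictly dominated for the keeper.

L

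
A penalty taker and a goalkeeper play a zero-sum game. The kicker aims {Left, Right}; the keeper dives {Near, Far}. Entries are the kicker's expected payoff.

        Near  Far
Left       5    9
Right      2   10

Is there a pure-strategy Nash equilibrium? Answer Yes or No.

Row minima: Left → 5, Right → 2; maximin = 5.
Column maxima: Near → 5, Far → 10; minimax = 5.
maximin = minimax = 5, so a saddle point exists.

Yes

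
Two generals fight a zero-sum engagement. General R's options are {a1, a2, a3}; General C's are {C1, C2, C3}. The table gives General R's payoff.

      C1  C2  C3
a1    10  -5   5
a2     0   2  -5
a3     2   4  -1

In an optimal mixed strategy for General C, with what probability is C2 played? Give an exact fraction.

Row minima: a1 → -5, a2 → -5, a3 → -1; maximin = -1.
Column maxima: C1 → 10, C2 → 4, C3 → 5; minimax = 4.
-1 ≠ 4, so there is no saddle point; optimal play is mixed.
a2 is strictly dominated by a3, so General R never plays it.
C1 is strictly dominated by C3 (it gives General R strictly more in every row), so General C never plays it.
On the remaining 2×2 (a1, a3 vs C2, C3):
Let General R play a1 with probability p. Expected payoff against C2: (-5)p + 4(1−p) = −9p + 4; against C3: 5p + (-1)(1−p) = 6p − 1.
Setting these equal: −9p + 4 = 6p − 1 ⇒ −15p = -5 ⇒ p = 1/3, and the value is (-9)·(1/3) + 4 = 1.
For General C: with q = P(C2), equating a1's and a3's payoffs gives −10q + 5 = 5q − 1 ⇒ q = 2/5.

2/5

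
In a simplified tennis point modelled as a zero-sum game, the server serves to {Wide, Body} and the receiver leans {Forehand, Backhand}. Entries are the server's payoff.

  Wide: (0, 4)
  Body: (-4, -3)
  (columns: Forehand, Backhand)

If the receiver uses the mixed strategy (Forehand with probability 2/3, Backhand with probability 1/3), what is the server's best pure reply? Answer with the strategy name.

Wide

Expected payoff of Wide: (2/3)·0 + (1/3)·4 = 4/3.
Expected payoff of Body: (2/3)·(-4) + (1/3)·(-3) = -11/3.
The largest is 4/3, so the server's best response is Wide.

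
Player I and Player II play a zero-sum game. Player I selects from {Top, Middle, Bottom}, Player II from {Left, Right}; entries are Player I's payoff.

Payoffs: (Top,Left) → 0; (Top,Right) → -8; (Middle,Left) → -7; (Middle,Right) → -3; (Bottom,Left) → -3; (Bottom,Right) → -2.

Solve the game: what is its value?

-8/3

Row minima: Top → -8, Middle → -7, Bottom → -3; maximin = -3.
Column maxima: Left → 0, Right → -2; minimax = -2.
-3 ≠ -2, so there is no saddle point; optimal play is mixed.
Middle is strictly dominated by Bottom, so Player I never plays it.
On the remaining 2×2 (Top, Bottom vs Left, Right):
Let Player I play Top with probability p. Expected payoff against Left: 0p + (-3)(1−p) = 3p − 3; against Right: (-8)p + (-2)(1−p) = −6p − 2.
Setting these equal: 3p − 3 = −6p − 2 ⇒ 9p = 1 ⇒ p = 1/9, and the value is (3)·(1/9) − 3 = -8/3.
For Player II: with q = P(Left), equating Top's and Bottom's payoffs gives 8q − 8 = −q − 2 ⇒ q = 2/3.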